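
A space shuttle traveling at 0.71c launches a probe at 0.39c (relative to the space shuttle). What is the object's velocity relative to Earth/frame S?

u = (u' + v)/(1 + u'v/c²)
Numerator: 0.39 + 0.71 = 1.1
Denominator: 1 + 0.2769 = 1.2769
u = 1.1/1.2769 = 0.8615c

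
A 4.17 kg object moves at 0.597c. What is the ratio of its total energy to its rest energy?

E = γmc², E₀ = mc²
E/E₀ = γ = 1/√(1 - 0.597²) = 1.247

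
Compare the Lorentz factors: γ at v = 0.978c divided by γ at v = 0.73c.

γ₁ = 1/√(1 - 0.978²) = 4.7938
γ₂ = 1/√(1 - 0.73²) = 1.4632
γ₁/γ₂ = 4.7938/1.4632 = 3.276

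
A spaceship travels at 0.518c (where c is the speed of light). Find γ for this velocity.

v/c = 0.518, so (v/c)² = 0.268324
1 - (v/c)² = 0.731676
γ = 1/√(0.731676) = 1.169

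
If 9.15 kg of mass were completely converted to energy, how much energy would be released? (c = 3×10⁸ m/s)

Using E = mc²:
c² = (3×10⁸)² = 9×10¹⁶ m²/s²
E = 9.15 × 9×10¹⁶ = 8.235×10¹⁷ J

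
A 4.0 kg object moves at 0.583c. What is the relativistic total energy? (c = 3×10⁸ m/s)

γ = 1/√(1 - 0.583²) = 1.2308
mc² = 4.0 × (3×10⁸)² = 3.600×10¹⁷ J
E = γmc² = 1.2308 × 3.600×10¹⁷ = 4.431×10¹⁷ J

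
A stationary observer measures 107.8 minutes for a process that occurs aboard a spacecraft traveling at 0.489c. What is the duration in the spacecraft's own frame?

Dilated time Δt = 107.8 minutes
γ = 1/√(1 - 0.489²) = 1.1464
Δt₀ = Δt/γ = 107.8/1.1464 = 94.03 minutes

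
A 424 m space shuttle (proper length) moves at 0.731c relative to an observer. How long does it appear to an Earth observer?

Proper length L₀ = 424 m
γ = 1/√(1 - 0.731²) = 1.4655
L = L₀/γ = 424/1.4655 = 289.3 m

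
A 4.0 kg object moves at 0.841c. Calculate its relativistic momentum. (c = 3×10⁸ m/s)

γ = 1/√(1 - 0.841²) = 1.848
v = 0.841 × 3×10⁸ = 2.523×10⁸ m/s
p = γmv = 1.848 × 4.0 × 2.523×10⁸ = 1.865×10⁹ kg·m/s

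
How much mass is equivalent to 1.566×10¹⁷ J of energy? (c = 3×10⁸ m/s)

From E = mc², we get m = E/c²
c² = (3×10⁸)² = 9×10¹⁶ m²/s²
m = 1.566×10¹⁷ / 9×10¹⁶ = 1.740 kg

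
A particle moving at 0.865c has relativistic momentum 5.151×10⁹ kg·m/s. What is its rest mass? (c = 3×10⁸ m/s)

γ = 1/√(1 - 0.865²) = 1.993
v = 0.865 × 3×10⁸ = 2.595×10⁸ m/s
m = p/(γv) = 5.151×10⁹/(1.993 × 2.595×10⁸) = 9.960 kg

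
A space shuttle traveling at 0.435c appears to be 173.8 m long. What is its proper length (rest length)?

Contracted length L = 173.8 m
γ = 1/√(1 - 0.435²) = 1.1106
L₀ = γL = 1.1106 × 173.8 = 193.0 m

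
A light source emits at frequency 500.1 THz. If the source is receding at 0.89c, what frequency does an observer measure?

β = v/c = 0.89
(1-β)/(1+β) = 0.11/1.89 = 0.05820
Doppler factor = √(0.05820) = 0.2412
f_obs = 500.1 × 0.2412 = 120.6 THz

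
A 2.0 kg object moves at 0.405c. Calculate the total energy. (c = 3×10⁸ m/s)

γ = 1/√(1 - 0.405²) = 1.094
mc² = 2.0 × (3×10⁸)² = 1.800×10¹⁷ J
E = γmc² = 1.094 × 1.800×10¹⁷ = 1.969×10¹⁷ J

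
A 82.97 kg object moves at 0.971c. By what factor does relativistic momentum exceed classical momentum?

p_rel = γmv, p_class = mv
Ratio = γ = 1/√(1 - 0.971²) = 4.183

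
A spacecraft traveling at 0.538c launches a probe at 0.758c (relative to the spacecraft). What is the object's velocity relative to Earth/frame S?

u = (u' + v)/(1 + u'v/c²)
Numerator: 0.758 + 0.538 = 1.296
Denominator: 1 + 0.407804 = 1.407804
u = 1.296/1.407804 = 0.9206c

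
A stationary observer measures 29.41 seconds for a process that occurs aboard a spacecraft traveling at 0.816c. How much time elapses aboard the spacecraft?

Dilated time Δt = 29.41 seconds
γ = 1/√(1 - 0.816²) = 1.730
Δt₀ = Δt/γ = 29.41/1.730 = 17.00 seconds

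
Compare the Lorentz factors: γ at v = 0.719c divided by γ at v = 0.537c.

γ₁ = 1/√(1 - 0.719²) = 1.439
γ₂ = 1/√(1 - 0.537²) = 1.185
γ₁/γ₂ = 1.439/1.185 = 1.214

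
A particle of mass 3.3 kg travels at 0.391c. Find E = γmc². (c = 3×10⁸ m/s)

γ = 1/√(1 - 0.391²) = 1.0865
mc² = 3.3 × (3×10⁸)² = 2.970×10¹⁷ J
E = γmc² = 1.0865 × 2.970×10¹⁷ = 3.227×10¹⁷ J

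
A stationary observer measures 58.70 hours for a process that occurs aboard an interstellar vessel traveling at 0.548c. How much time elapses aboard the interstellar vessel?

Dilated time Δt = 58.70 hours
γ = 1/√(1 - 0.548²) = 1.1955
Δt₀ = Δt/γ = 58.70/1.1955 = 49.10 hours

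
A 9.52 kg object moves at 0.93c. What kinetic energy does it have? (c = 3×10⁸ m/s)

γ = 1/√(1 - 0.93²) = 2.7206
γ - 1 = 1.7206
KE = (γ-1)mc² = 1.7206 × 9.52 × (3×10⁸)² = 1.474×10¹⁸ J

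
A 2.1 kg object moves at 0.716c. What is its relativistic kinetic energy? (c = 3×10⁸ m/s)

γ = 1/√(1 - 0.716²) = 1.43246
γ - 1 = 0.43246
KE = (γ-1)mc² = 0.43246 × 2.1 × (3×10⁸)² = 8.173×10¹⁶ J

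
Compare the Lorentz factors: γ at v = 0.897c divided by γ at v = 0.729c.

γ₁ = 1/√(1 - 0.897²) = 2.2623
γ₂ = 1/√(1 - 0.729²) = 1.4609
γ₁/γ₂ = 2.2623/1.4609 = 1.549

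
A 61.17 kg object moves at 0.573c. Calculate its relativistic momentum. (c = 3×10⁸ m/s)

γ = 1/√(1 - 0.573²) = 1.220
v = 0.573 × 3×10⁸ = 1.719×10⁸ m/s
p = γmv = 1.220 × 61.17 × 1.719×10⁸ = 1.283×10¹⁰ kg·m/s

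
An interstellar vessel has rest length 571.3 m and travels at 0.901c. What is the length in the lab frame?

Proper length L₀ = 571.3 m
γ = 1/√(1 - 0.901²) = 2.3051
L = L₀/γ = 571.3/2.3051 = 247.8 m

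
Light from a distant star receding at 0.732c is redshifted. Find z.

β = 0.732
(1+β)/(1-β) = 1.732/0.268 = 6.463
√(6.463) = 2.542
z = 2.542 - 1 = 1.542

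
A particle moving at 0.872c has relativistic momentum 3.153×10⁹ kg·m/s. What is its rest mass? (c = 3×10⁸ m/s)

γ = 1/√(1 - 0.872²) = 2.043
v = 0.872 × 3×10⁸ = 2.616×10⁸ m/s
m = p/(γv) = 3.153×10⁹/(2.043 × 2.616×10⁸) = 5.900 kg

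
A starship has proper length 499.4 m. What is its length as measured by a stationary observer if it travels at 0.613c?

Proper length L₀ = 499.4 m
γ = 1/√(1 - 0.613²) = 1.2657
L = L₀/γ = 499.4/1.2657 = 394.6 m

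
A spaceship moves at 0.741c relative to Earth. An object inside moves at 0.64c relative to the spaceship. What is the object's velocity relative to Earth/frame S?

u = (u' + v)/(1 + u'v/c²)
Numerator: 0.64 + 0.741 = 1.381
Denominator: 1 + 0.47424 = 1.47424
u = 1.381/1.47424 = 0.9368c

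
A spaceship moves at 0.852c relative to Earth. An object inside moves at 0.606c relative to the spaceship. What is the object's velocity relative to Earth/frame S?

u = (u' + v)/(1 + u'v/c²)
Numerator: 0.606 + 0.852 = 1.458
Denominator: 1 + 0.516312 = 1.516312
u = 1.458/1.516312 = 0.9615c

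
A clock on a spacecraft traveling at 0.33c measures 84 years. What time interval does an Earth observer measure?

Proper time Δt₀ = 84 years
γ = 1/√(1 - 0.33²) = 1.0593
Δt = γΔt₀ = 1.0593 × 84 = 88.98 years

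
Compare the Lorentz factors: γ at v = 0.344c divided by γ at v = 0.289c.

γ₁ = 1/√(1 - 0.344²) = 1.0650
γ₂ = 1/√(1 - 0.289²) = 1.0446
γ₁/γ₂ = 1.0650/1.0446 = 1.020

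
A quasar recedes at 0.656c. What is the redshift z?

β = 0.656
(1+β)/(1-β) = 1.656/0.344 = 4.814
√(4.814) = 2.194
z = 2.194 - 1 = 1.194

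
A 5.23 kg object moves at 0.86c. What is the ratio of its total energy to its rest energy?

E = γmc², E₀ = mc²
E/E₀ = γ = 1/√(1 - 0.86²) = 1.960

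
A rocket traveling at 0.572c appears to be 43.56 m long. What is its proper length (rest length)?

Contracted length L = 43.56 m
γ = 1/√(1 - 0.572²) = 1.21914
L₀ = γL = 1.21914 × 43.56 = 53.11 m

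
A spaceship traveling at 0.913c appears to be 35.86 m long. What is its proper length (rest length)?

Contracted length L = 35.86 m
γ = 1/√(1 - 0.913²) = 2.4512
L₀ = γL = 2.4512 × 35.86 = 87.90 m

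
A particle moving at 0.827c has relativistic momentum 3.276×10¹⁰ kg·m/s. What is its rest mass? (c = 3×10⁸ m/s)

γ = 1/√(1 - 0.827²) = 1.7787
v = 0.827 × 3×10⁸ = 2.481×10⁸ m/s
m = p/(γv) = 3.276×10¹⁰/(1.7787 × 2.481×10⁸) = 74.24 kg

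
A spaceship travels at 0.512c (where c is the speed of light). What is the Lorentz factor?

v/c = 0.512, so (v/c)² = 0.262144
1 - (v/c)² = 0.737856
γ = 1/√(0.737856) = 1.164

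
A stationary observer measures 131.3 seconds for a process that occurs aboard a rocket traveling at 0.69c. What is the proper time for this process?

Dilated time Δt = 131.3 seconds
γ = 1/√(1 - 0.69²) = 1.38158
Δt₀ = Δt/γ = 131.3/1.38158 = 95.04 seconds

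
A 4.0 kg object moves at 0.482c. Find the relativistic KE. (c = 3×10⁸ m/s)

γ = 1/√(1 - 0.482²) = 1.14133
γ - 1 = 0.14133
KE = (γ-1)mc² = 0.14133 × 4.0 × (3×10⁸)² = 5.088×10¹⁶ J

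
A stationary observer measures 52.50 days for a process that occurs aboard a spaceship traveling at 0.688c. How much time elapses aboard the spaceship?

Dilated time Δt = 52.50 days
γ = 1/√(1 - 0.688²) = 1.378
Δt₀ = Δt/γ = 52.50/1.378 = 38.10 days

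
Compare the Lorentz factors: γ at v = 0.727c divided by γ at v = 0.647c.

γ₁ = 1/√(1 - 0.727²) = 1.4564
γ₂ = 1/√(1 - 0.647²) = 1.3115
γ₁/γ₂ = 1.4564/1.3115 = 1.110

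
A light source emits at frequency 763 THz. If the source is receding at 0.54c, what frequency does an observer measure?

β = v/c = 0.54
(1-β)/(1+β) = 0.46/1.54 = 0.2987
Doppler factor = √(0.2987) = 0.5465
f_obs = 763 × 0.5465 = 417.0 THz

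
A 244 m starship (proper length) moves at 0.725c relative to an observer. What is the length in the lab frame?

Proper length L₀ = 244 m
γ = 1/√(1 - 0.725²) = 1.4519
L = L₀/γ = 244/1.4519 = 168.1 m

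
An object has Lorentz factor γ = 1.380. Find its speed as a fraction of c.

From γ = 1/√(1 - v²/c²):
1/γ² = 1/1.380² = 0.5251
v²/c² = 1 - 0.5251 = 0.4749
v/c = √(0.4749) = 0.6891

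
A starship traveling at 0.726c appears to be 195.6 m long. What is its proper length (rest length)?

Contracted length L = 195.6 m
γ = 1/√(1 - 0.726²) = 1.454
L₀ = γL = 1.454 × 195.6 = 284.4 m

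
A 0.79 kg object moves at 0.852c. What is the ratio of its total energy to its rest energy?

E = γmc², E₀ = mc²
E/E₀ = γ = 1/√(1 - 0.852²) = 1.910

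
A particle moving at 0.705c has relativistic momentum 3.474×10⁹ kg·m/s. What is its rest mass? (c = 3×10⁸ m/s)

γ = 1/√(1 - 0.705²) = 1.410
v = 0.705 × 3×10⁸ = 2.115×10⁸ m/s
m = p/(γv) = 3.474×10⁹/(1.410 × 2.115×10⁸) = 11.65 kg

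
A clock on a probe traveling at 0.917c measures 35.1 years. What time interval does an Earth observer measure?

Proper time Δt₀ = 35.1 years
γ = 1/√(1 - 0.917²) = 2.50697
Δt = γΔt₀ = 2.50697 × 35.1 = 87.99 years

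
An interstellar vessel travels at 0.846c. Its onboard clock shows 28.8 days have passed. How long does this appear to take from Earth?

Proper time Δt₀ = 28.8 days
γ = 1/√(1 - 0.846²) = 1.87553
Δt = γΔt₀ = 1.87553 × 28.8 = 54.02 days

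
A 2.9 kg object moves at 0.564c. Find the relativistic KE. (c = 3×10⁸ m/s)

γ = 1/√(1 - 0.564²) = 1.211
γ - 1 = 0.2110
KE = (γ-1)mc² = 0.2110 × 2.9 × (3×10⁸)² = 5.507×10¹⁶ J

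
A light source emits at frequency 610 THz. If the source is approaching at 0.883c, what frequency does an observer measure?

β = v/c = 0.883
(1+β)/(1-β) = 1.883/0.117 = 16.094
Doppler factor = √(16.094) = 4.012
f_obs = 610 × 4.012 = 2447 THz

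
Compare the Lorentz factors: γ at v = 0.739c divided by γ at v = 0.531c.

γ₁ = 1/√(1 - 0.739²) = 1.484
γ₂ = 1/√(1 - 0.531²) = 1.180
γ₁/γ₂ = 1.484/1.180 = 1.258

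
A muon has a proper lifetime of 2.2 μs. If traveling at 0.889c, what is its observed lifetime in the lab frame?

Proper lifetime τ₀ = 2.2 μs
γ = 1/√(1 - 0.889²) = 2.1838
τ = γτ₀ = 2.1838 × 2.2 μs = 4.804 μs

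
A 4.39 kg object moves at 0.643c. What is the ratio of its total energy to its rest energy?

E = γmc², E₀ = mc²
E/E₀ = γ = 1/√(1 - 0.643²) = 1.306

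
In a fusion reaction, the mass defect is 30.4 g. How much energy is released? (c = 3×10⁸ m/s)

Convert mass defect: Δm = 30.4 g = 0.0304 kg
E = Δm·c² = 0.0304 × (3×10⁸)²
= 0.0304 × 9×10¹⁶ = 2.736×10¹⁵ J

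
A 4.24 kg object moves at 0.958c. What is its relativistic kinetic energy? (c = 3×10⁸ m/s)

γ = 1/√(1 - 0.958²) = 3.4871
γ - 1 = 2.4871
KE = (γ-1)mc² = 2.4871 × 4.24 × (3×10⁸)² = 9.491×10¹⁷ J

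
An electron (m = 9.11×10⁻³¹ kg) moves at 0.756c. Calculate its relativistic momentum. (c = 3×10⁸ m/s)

γ = 1/√(1 - 0.756²) = 1.5277
v = 0.756 × 3×10⁸ = 2.268×10⁸ m/s
p = γmv = 1.5277 × 9.11×10⁻³¹ × 2.268×10⁸ = 3.156×10⁻²² kg·m/s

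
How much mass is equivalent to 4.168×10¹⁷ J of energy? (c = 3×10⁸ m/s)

From E = mc², we get m = E/c²
c² = (3×10⁸)² = 9×10¹⁶ m²/s²
m = 4.168×10¹⁷ / 9×10¹⁶ = 4.631 kg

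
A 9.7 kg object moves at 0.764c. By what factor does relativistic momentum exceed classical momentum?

p_rel = γmv, p_class = mv
Ratio = γ = 1/√(1 - 0.764²) = 1.550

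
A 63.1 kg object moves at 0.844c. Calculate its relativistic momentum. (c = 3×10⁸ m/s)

γ = 1/√(1 - 0.844²) = 1.8645
v = 0.844 × 3×10⁸ = 2.532×10⁸ m/s
p = γmv = 1.8645 × 63.1 × 2.532×10⁸ = 2.979×10¹⁰ kg·m/s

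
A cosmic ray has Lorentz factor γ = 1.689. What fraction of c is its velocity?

From γ = 1/√(1 - v²/c²):
1/γ² = 1/1.689² = 0.3505
v²/c² = 1 - 0.3505 = 0.6495
v/c = √(0.6495) = 0.8059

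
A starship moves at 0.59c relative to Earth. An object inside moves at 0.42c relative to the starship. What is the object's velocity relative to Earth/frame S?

u = (u' + v)/(1 + u'v/c²)
Numerator: 0.42 + 0.59 = 1.01
Denominator: 1 + 0.2478 = 1.2478
u = 1.01/1.2478 = 0.8094c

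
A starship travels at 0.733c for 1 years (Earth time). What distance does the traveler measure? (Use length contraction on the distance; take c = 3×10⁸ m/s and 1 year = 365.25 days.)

Earth distance: d = v × t = 0.733c × 1 yr = 6.9395×10¹⁵ m
γ = 1.4701
d' = d/γ = 6.9395×10¹⁵/1.4701 = 4.720×10¹⁵ m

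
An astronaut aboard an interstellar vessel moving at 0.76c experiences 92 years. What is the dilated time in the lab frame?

Proper time Δt₀ = 92 years
γ = 1/√(1 - 0.76²) = 1.539
Δt = γΔt₀ = 1.539 × 92 = 141.6 years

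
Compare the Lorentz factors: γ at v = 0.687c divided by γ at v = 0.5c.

γ₁ = 1/√(1 - 0.687²) = 1.3762
γ₂ = 1/√(1 - 0.5²) = 1.1547
γ₁/γ₂ = 1.3762/1.1547 = 1.192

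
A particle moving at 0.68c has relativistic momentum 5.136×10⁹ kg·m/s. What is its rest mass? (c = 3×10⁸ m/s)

γ = 1/√(1 - 0.68²) = 1.364
v = 0.68 × 3×10⁸ = 2.040×10⁸ m/s
m = p/(γv) = 5.136×10⁹/(1.364 × 2.040×10⁸) = 18.46 kg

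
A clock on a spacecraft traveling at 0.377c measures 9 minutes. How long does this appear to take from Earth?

Proper time Δt₀ = 9 minutes
γ = 1/√(1 - 0.377²) = 1.0797
Δt = γΔt₀ = 1.0797 × 9 = 9.717 minutes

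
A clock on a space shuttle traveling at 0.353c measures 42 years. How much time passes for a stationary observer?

Proper time Δt₀ = 42 years
γ = 1/√(1 - 0.353²) = 1.0688
Δt = γΔt₀ = 1.0688 × 42 = 44.89 years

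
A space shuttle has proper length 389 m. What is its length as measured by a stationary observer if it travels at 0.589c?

Proper length L₀ = 389 m
γ = 1/√(1 - 0.589²) = 1.2374
L = L₀/γ = 389/1.2374 = 314.4 m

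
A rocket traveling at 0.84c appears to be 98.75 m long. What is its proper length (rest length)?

Contracted length L = 98.75 m
γ = 1/√(1 - 0.84²) = 1.843
L₀ = γL = 1.843 × 98.75 = 182.0 m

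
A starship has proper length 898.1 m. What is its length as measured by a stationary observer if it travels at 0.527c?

Proper length L₀ = 898.1 m
γ = 1/√(1 - 0.527²) = 1.17666
L = L₀/γ = 898.1/1.17666 = 763.3 m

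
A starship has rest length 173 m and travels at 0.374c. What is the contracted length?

Proper length L₀ = 173 m
γ = 1/√(1 - 0.374²) = 1.0783
L = L₀/γ = 173/1.0783 = 160.4 m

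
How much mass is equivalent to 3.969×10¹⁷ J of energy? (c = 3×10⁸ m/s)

From E = mc², we get m = E/c²
c² = (3×10⁸)² = 9×10¹⁶ m²/s²
m = 3.969×10¹⁷ / 9×10¹⁶ = 4.410 kg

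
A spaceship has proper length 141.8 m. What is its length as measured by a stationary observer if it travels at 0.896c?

Proper length L₀ = 141.8 m
γ = 1/√(1 - 0.896²) = 2.252
L = L₀/γ = 141.8/2.252 = 62.97 m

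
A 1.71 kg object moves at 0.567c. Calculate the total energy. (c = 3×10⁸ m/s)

γ = 1/√(1 - 0.567²) = 1.214
mc² = 1.71 × (3×10⁸)² = 1.539×10¹⁷ J
E = γmc² = 1.214 × 1.539×10¹⁷ = 1.868×10¹⁷ J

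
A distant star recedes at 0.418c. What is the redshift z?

β = 0.418
(1+β)/(1-β) = 1.418/0.582 = 2.4364
√(2.4364) = 1.5609
z = 1.5609 - 1 = 0.5609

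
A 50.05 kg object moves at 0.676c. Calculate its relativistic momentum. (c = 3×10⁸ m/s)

γ = 1/√(1 - 0.676²) = 1.357
v = 0.676 × 3×10⁸ = 2.028×10⁸ m/s
p = γmv = 1.357 × 50.05 × 2.028×10⁸ = 1.377×10¹⁰ kg·m/s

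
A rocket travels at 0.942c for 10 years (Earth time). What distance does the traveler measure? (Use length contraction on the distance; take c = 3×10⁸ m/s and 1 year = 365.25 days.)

Earth distance: d = v × t = 0.942c × 10 yr = 8.918×10¹⁶ m
γ = 2.980
d' = d/γ = 8.918×10¹⁶/2.980 = 2.993×10¹⁶ m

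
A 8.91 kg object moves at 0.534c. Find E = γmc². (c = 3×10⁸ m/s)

γ = 1/√(1 - 0.534²) = 1.1828
mc² = 8.91 × (3×10⁸)² = 8.019×10¹⁷ J
E = γmc² = 1.1828 × 8.019×10¹⁷ = 9.485×10¹⁷ J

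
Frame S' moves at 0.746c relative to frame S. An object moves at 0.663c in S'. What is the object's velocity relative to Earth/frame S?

u = (u' + v)/(1 + u'v/c²)
Numerator: 0.663 + 0.746 = 1.409
Denominator: 1 + 0.494598 = 1.494598
u = 1.409/1.494598 = 0.9427c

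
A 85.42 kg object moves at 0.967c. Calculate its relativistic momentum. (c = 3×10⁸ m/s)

γ = 1/√(1 - 0.967²) = 3.925
v = 0.967 × 3×10⁸ = 2.901×10⁸ m/s
p = γmv = 3.925 × 85.42 × 2.901×10⁸ = 9.726×10¹⁰ kg·m/s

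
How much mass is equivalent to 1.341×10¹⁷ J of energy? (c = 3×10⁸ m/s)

From E = mc², we get m = E/c²
c² = (3×10⁸)² = 9×10¹⁶ m²/s²
m = 1.341×10¹⁷ / 9×10¹⁶ = 1.490 kg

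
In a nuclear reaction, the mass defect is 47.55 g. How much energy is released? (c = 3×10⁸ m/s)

Convert mass defect: Δm = 47.55 g = 0.04755 kg
E = Δm·c² = 0.04755 × (3×10⁸)²
= 0.04755 × 9×10¹⁶ = 4.280×10¹⁵ J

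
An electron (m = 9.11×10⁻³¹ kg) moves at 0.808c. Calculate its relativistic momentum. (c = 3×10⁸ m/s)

γ = 1/√(1 - 0.808²) = 1.6973
v = 0.808 × 3×10⁸ = 2.424×10⁸ m/s
p = γmv = 1.6973 × 9.11×10⁻³¹ × 2.424×10⁸ = 3.748×10⁻²² kg·m/s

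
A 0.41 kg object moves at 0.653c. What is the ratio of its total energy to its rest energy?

E = γmc², E₀ = mc²
E/E₀ = γ = 1/√(1 - 0.653²) = 1.320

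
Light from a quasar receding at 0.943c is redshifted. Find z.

β = 0.943
(1+β)/(1-β) = 1.943/0.057 = 34.088
√(34.088) = 5.838
z = 5.838 - 1 = 4.838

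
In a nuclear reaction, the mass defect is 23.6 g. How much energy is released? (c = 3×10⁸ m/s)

Convert mass defect: Δm = 23.6 g = 0.0236 kg
E = Δm·c² = 0.0236 × (3×10⁸)²
= 0.0236 × 9×10¹⁶ = 2.124×10¹⁵ J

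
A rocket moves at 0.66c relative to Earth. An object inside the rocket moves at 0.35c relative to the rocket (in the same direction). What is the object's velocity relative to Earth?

u = (u' + v)/(1 + u'v/c²)
Numerator: 0.35 + 0.66 = 1.01
Denominator: 1 + 0.231 = 1.231
u = 1.01/1.231 = 0.8205c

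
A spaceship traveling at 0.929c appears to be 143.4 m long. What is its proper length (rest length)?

Contracted length L = 143.4 m
γ = 1/√(1 - 0.929²) = 2.702
L₀ = γL = 2.702 × 143.4 = 387.5 m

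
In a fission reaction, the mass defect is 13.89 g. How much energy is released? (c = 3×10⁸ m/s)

Convert mass defect: Δm = 13.89 g = 0.01389 kg
E = Δm·c² = 0.01389 × (3×10⁸)²
= 0.01389 × 9×10¹⁶ = 1.250×10¹⁵ J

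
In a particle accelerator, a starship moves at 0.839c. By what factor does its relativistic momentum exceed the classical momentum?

p_rel = γmv, p_class = mv
Ratio = γ = 1/√(1 - 0.839²)
= 1/√(0.296079) = 1.838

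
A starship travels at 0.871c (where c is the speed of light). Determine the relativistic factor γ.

v/c = 0.871, so (v/c)² = 0.758641
1 - (v/c)² = 0.241359
γ = 1/√(0.241359) = 2.035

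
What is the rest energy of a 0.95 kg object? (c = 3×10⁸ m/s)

c² = (3×10⁸)² = 9.000×10¹⁶ m²/s²
E₀ = mc² = 0.95 × 9.000×10¹⁶ = 8.550×10¹⁶ J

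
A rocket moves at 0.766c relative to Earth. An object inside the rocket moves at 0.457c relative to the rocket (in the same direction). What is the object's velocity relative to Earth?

u = (u' + v)/(1 + u'v/c²)
Numerator: 0.457 + 0.766 = 1.223
Denominator: 1 + 0.350062 = 1.350062
u = 1.223/1.350062 = 0.9059c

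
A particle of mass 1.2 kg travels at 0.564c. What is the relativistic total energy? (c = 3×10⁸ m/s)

γ = 1/√(1 - 0.564²) = 1.211
mc² = 1.2 × (3×10⁸)² = 1.080×10¹⁷ J
E = γmc² = 1.211 × 1.080×10¹⁷ = 1.308×10¹⁷ J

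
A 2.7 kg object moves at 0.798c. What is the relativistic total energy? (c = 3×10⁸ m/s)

γ = 1/√(1 - 0.798²) = 1.6593
mc² = 2.7 × (3×10⁸)² = 2.430×10¹⁷ J
E = γmc² = 1.6593 × 2.430×10¹⁷ = 4.032×10¹⁷ J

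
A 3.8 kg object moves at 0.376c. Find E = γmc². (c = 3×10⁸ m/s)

γ = 1/√(1 - 0.376²) = 1.0792
mc² = 3.8 × (3×10⁸)² = 3.420×10¹⁷ J
E = γmc² = 1.0792 × 3.420×10¹⁷ = 3.691×10¹⁷ J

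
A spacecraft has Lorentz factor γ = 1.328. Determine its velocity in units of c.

From γ = 1/√(1 - v²/c²):
1/γ² = 1/1.328² = 0.5670
v²/c² = 1 - 0.5670 = 0.4330
v/c = √(0.4330) = 0.6580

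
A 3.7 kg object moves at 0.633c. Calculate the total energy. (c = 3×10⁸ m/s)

γ = 1/√(1 - 0.633²) = 1.2917
mc² = 3.7 × (3×10⁸)² = 3.330×10¹⁷ J
E = γmc² = 1.2917 × 3.330×10¹⁷ = 4.301×10¹⁷ J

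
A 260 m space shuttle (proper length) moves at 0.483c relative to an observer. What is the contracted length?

Proper length L₀ = 260 m
γ = 1/√(1 - 0.483²) = 1.142
L = L₀/γ = 260/1.142 = 227.7 m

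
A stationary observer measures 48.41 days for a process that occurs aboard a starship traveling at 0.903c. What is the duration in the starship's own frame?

Dilated time Δt = 48.41 days
γ = 1/√(1 - 0.903²) = 2.3275
Δt₀ = Δt/γ = 48.41/2.3275 = 20.80 days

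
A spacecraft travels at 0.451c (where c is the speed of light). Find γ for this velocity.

v/c = 0.451, so (v/c)² = 0.203401
1 - (v/c)² = 0.796599
γ = 1/√(0.796599) = 1.120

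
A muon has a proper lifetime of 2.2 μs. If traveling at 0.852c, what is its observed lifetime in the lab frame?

Proper lifetime τ₀ = 2.2 μs
γ = 1/√(1 - 0.852²) = 1.910
τ = γτ₀ = 1.910 × 2.2 μs = 4.202 μs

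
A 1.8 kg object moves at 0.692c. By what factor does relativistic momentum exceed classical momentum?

p_rel = γmv, p_class = mv
Ratio = γ = 1/√(1 - 0.692²) = 1.385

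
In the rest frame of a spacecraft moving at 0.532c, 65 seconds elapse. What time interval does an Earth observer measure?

Proper time Δt₀ = 65 seconds
γ = 1/√(1 - 0.532²) = 1.18099
Δt = γΔt₀ = 1.18099 × 65 = 76.76 seconds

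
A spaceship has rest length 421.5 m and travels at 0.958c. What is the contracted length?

Proper length L₀ = 421.5 m
γ = 1/√(1 - 0.958²) = 3.487
L = L₀/γ = 421.5/3.487 = 120.9 m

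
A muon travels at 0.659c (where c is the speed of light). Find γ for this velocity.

v/c = 0.659, so (v/c)² = 0.434281
1 - (v/c)² = 0.565719
γ = 1/√(0.565719) = 1.330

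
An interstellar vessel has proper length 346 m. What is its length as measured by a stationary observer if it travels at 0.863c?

Proper length L₀ = 346 m
γ = 1/√(1 - 0.863²) = 1.979
L = L₀/γ = 346/1.979 = 174.8 m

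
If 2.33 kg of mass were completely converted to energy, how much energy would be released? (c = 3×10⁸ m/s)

Using E = mc²:
c² = (3×10⁸)² = 9×10¹⁶ m²/s²
E = 2.33 × 9×10¹⁶ = 2.097×10¹⁷ J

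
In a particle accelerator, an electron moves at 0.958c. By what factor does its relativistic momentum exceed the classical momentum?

p_rel = γmv, p_class = mv
Ratio = γ = 1/√(1 - 0.958²)
= 1/√(0.082236) = 3.487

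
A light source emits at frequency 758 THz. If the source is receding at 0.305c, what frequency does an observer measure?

β = v/c = 0.305
(1-β)/(1+β) = 0.695/1.305 = 0.5326
Doppler factor = √(0.5326) = 0.7298
f_obs = 758 × 0.7298 = 553.2 THz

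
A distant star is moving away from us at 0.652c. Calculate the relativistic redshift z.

β = 0.652
(1+β)/(1-β) = 1.652/0.348 = 4.747
√(4.747) = 2.179
z = 2.179 - 1 = 1.179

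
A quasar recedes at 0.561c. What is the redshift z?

β = 0.561
(1+β)/(1-β) = 1.561/0.439 = 3.556
√(3.556) = 1.8857
z = 1.8857 - 1 = 0.8857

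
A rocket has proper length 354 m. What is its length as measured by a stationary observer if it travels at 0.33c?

Proper length L₀ = 354 m
γ = 1/√(1 - 0.33²) = 1.0593
L = L₀/γ = 354/1.0593 = 334.2 m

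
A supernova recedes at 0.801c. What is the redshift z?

β = 0.801
(1+β)/(1-β) = 1.801/0.199 = 9.050
√(9.050) = 3.008
z = 3.008 - 1 = 2.008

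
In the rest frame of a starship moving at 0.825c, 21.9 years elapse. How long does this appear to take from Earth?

Proper time Δt₀ = 21.9 years
γ = 1/√(1 - 0.825²) = 1.7695
Δt = γΔt₀ = 1.7695 × 21.9 = 38.75 years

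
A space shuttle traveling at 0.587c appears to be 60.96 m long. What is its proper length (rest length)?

Contracted length L = 60.96 m
γ = 1/√(1 - 0.587²) = 1.2352
L₀ = γL = 1.2352 × 60.96 = 75.30 m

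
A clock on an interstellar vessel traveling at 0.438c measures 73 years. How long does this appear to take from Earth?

Proper time Δt₀ = 73 years
γ = 1/√(1 - 0.438²) = 1.11238
Δt = γΔt₀ = 1.11238 × 73 = 81.20 years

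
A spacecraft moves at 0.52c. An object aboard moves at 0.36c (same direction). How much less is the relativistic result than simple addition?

Classical: u' + v = 0.36 + 0.52 = 0.88c
Relativistic: u = (0.36 + 0.52)/(1 + 0.1872) = 0.88/1.1872 = 0.7412c
Difference: 0.88 - 0.7412 = 0.1388c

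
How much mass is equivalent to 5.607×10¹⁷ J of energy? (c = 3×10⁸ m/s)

From E = mc², we get m = E/c²
c² = (3×10⁸)² = 9×10¹⁶ m²/s²
m = 5.607×10¹⁷ / 9×10¹⁶ = 6.230 kg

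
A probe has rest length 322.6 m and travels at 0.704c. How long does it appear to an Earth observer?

Proper length L₀ = 322.6 m
γ = 1/√(1 - 0.704²) = 1.408
L = L₀/γ = 322.6/1.408 = 229.1 m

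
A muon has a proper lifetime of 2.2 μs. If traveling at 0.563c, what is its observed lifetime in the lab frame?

Proper lifetime τ₀ = 2.2 μs
γ = 1/√(1 - 0.563²) = 1.210
τ = γτ₀ = 1.210 × 2.2 μs = 2.662 μs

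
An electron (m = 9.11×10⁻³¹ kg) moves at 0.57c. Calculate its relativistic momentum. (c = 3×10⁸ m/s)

γ = 1/√(1 - 0.57²) = 1.217
v = 0.57 × 3×10⁸ = 1.710×10⁸ m/s
p = γmv = 1.217 × 9.11×10⁻³¹ × 1.710×10⁸ = 1.896×10⁻²² kg·m/s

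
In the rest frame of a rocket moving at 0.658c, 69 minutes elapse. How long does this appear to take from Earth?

Proper time Δt₀ = 69 minutes
γ = 1/√(1 - 0.658²) = 1.328
Δt = γΔt₀ = 1.328 × 69 = 91.63 minutes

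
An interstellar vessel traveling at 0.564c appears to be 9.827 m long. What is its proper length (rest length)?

Contracted length L = 9.827 m
γ = 1/√(1 - 0.564²) = 1.211
L₀ = γL = 1.211 × 9.827 = 11.90 m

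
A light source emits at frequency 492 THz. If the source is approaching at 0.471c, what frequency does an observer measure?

β = v/c = 0.471
(1+β)/(1-β) = 1.471/0.529 = 2.7807
Doppler factor = √(2.7807) = 1.6675
f_obs = 492 × 1.6675 = 820.4 THz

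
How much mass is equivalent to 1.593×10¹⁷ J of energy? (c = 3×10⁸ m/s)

From E = mc², we get m = E/c²
c² = (3×10⁸)² = 9×10¹⁶ m²/s²
m = 1.593×10¹⁷ / 9×10¹⁶ = 1.770 kg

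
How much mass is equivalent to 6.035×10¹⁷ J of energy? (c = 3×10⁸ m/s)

From E = mc², we get m = E/c²
c² = (3×10⁸)² = 9×10¹⁶ m²/s²
m = 6.035×10¹⁷ / 9×10¹⁶ = 6.706 kg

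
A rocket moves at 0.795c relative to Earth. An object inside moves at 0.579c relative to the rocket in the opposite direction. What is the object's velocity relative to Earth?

Object's velocity in rocket frame is u' = -0.579c
u = (u' + v)/(1 + u'v/c²) = (v - 0.579)/(1 - 0.579·v/c²)
Numerator: 0.795 - 0.579 = 0.216
Denominator: 1 - 0.460305 = 0.539695
u = 0.216/0.539695 = 0.4002c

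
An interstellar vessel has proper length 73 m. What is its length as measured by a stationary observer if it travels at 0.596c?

Proper length L₀ = 73 m
γ = 1/√(1 - 0.596²) = 1.2454
L = L₀/γ = 73/1.2454 = 58.62 m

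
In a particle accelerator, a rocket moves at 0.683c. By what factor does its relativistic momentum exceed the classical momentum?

p_rel = γmv, p_class = mv
Ratio = γ = 1/√(1 - 0.683²)
= 1/√(0.533511) = 1.369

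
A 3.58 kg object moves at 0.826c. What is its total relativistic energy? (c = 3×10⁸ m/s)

γ = 1/√(1 - 0.826²) = 1.774
mc² = 3.58 × (3×10⁸)² = 3.222×10¹⁷ J
E = γmc² = 1.774 × 3.222×10¹⁷ = 5.716×10¹⁷ J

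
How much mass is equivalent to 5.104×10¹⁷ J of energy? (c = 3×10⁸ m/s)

From E = mc², we get m = E/c²
c² = (3×10⁸)² = 9×10¹⁶ m²/s²
m = 5.104×10¹⁷ / 9×10¹⁶ = 5.671 kg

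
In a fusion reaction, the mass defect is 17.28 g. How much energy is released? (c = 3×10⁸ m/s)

Convert mass defect: Δm = 17.28 g = 0.01728 kg
E = Δm·c² = 0.01728 × (3×10⁸)²
= 0.01728 × 9×10¹⁶ = 1.555×10¹⁵ J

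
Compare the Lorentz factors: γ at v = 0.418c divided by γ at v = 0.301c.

γ₁ = 1/√(1 - 0.418²) = 1.101
γ₂ = 1/√(1 - 0.301²) = 1.049
γ₁/γ₂ = 1.101/1.049 = 1.050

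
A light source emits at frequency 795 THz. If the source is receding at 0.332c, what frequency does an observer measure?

β = v/c = 0.332
(1-β)/(1+β) = 0.668/1.332 = 0.5015
Doppler factor = √(0.5015) = 0.7082
f_obs = 795 × 0.7082 = 563.0 THz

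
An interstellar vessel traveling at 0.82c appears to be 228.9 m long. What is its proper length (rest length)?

Contracted length L = 228.9 m
γ = 1/√(1 - 0.82²) = 1.747
L₀ = γL = 1.747 × 228.9 = 399.9 m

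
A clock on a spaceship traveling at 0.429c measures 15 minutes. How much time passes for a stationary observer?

Proper time Δt₀ = 15 minutes
γ = 1/√(1 - 0.429²) = 1.107
Δt = γΔt₀ = 1.107 × 15 = 16.61 minutes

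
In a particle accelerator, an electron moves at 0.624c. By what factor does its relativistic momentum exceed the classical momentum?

p_rel = γmv, p_class = mv
Ratio = γ = 1/√(1 - 0.624²)
= 1/√(0.610624) = 1.280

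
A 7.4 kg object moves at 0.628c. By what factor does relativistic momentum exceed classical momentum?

p_rel = γmv, p_class = mv
Ratio = γ = 1/√(1 - 0.628²) = 1.285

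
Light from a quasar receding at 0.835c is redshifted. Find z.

β = 0.835
(1+β)/(1-β) = 1.835/0.165 = 11.12
√(11.12) = 3.335
z = 3.335 - 1 = 2.335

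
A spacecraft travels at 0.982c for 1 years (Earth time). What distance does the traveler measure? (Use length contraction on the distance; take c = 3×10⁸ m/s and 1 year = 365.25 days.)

Earth distance: d = v × t = 0.982c × 1 yr = 9.297×10¹⁵ m
γ = 5.294
d' = d/γ = 9.297×10¹⁵/5.294 = 1.756×10¹⁵ m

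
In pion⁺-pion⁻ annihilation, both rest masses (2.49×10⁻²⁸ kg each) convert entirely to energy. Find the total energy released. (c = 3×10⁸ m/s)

Both particles have the same rest mass, so total mass = 2m
E = 2m·c² = 2 × 2.49×10⁻²⁸ × (3×10⁸)²
= 2 × 2.49×10⁻²⁸ × 9×10¹⁶
= 4.482×10⁻¹¹ J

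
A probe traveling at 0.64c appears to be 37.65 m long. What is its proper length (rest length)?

Contracted length L = 37.65 m
γ = 1/√(1 - 0.64²) = 1.3014
L₀ = γL = 1.3014 × 37.65 = 49.00 m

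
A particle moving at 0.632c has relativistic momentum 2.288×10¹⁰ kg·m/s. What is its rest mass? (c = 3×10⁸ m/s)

γ = 1/√(1 - 0.632²) = 1.2904
v = 0.632 × 3×10⁸ = 1.896×10⁸ m/s
m = p/(γv) = 2.288×10¹⁰/(1.2904 × 1.896×10⁸) = 93.52 kg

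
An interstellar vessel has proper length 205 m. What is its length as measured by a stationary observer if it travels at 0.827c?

Proper length L₀ = 205 m
γ = 1/√(1 - 0.827²) = 1.7787
L = L₀/γ = 205/1.7787 = 115.3 m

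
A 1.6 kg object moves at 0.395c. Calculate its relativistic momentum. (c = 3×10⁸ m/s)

γ = 1/√(1 - 0.395²) = 1.0885
v = 0.395 × 3×10⁸ = 1.185×10⁸ m/s
p = γmv = 1.0885 × 1.6 × 1.185×10⁸ = 2.064×10⁸ kg·m/s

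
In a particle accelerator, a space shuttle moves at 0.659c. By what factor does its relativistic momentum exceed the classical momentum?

p_rel = γmv, p_class = mv
Ratio = γ = 1/√(1 - 0.659²)
= 1/√(0.565719) = 1.330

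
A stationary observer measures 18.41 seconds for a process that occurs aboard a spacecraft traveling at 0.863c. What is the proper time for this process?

Dilated time Δt = 18.41 seconds
γ = 1/√(1 - 0.863²) = 1.9794
Δt₀ = Δt/γ = 18.41/1.9794 = 9.301 seconds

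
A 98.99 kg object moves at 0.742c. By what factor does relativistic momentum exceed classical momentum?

p_rel = γmv, p_class = mv
Ratio = γ = 1/√(1 - 0.742²) = 1.492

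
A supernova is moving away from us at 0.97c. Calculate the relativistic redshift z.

β = 0.97
(1+β)/(1-β) = 1.97/0.03 = 65.6667
√(65.6667) = 8.103
z = 8.103 - 1 = 7.103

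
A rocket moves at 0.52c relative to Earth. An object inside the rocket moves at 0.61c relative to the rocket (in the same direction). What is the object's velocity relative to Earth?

u = (u' + v)/(1 + u'v/c²)
Numerator: 0.61 + 0.52 = 1.13
Denominator: 1 + 0.3172 = 1.3172
u = 1.13/1.3172 = 0.8579c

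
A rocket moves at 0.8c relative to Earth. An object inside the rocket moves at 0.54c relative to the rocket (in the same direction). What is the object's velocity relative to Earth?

u = (u' + v)/(1 + u'v/c²)
Numerator: 0.54 + 0.8 = 1.34
Denominator: 1 + 0.432 = 1.432
u = 1.34/1.432 = 0.9358c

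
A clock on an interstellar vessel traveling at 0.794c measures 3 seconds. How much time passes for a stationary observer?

Proper time Δt₀ = 3 seconds
γ = 1/√(1 - 0.794²) = 1.645
Δt = γΔt₀ = 1.645 × 3 = 4.935 seconds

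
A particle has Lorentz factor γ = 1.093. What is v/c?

From γ = 1/√(1 - v²/c²):
1/γ² = 1/1.093² = 0.837066
v²/c² = 1 - 0.837066 = 0.162934
v/c = √(0.162934) = 0.4037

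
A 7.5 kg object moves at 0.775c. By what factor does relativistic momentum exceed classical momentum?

p_rel = γmv, p_class = mv
Ratio = γ = 1/√(1 - 0.775²) = 1.582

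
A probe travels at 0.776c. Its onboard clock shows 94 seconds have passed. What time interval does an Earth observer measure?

Proper time Δt₀ = 94 seconds
γ = 1/√(1 - 0.776²) = 1.585
Δt = γΔt₀ = 1.585 × 94 = 149.0 seconds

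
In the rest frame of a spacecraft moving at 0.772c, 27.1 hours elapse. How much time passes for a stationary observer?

Proper time Δt₀ = 27.1 hours
γ = 1/√(1 - 0.772²) = 1.5733
Δt = γΔt₀ = 1.5733 × 27.1 = 42.64 hours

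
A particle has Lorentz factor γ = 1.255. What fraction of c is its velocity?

From γ = 1/√(1 - v²/c²):
1/γ² = 1/1.255² = 0.6349
v²/c² = 1 - 0.6349 = 0.3651
v/c = √(0.3651) = 0.6042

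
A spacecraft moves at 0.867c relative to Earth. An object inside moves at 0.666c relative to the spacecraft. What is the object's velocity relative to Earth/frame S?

u = (u' + v)/(1 + u'v/c²)
Numerator: 0.666 + 0.867 = 1.533
Denominator: 1 + 0.577422 = 1.577422
u = 1.533/1.577422 = 0.9718c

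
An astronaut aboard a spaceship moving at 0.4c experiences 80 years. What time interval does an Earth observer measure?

Proper time Δt₀ = 80 years
γ = 1/√(1 - 0.4²) = 1.0911
Δt = γΔt₀ = 1.0911 × 80 = 87.29 years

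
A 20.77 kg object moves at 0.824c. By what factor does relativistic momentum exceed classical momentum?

p_rel = γmv, p_class = mv
Ratio = γ = 1/√(1 - 0.824²) = 1.765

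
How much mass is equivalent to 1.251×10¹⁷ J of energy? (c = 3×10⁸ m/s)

From E = mc², we get m = E/c²
c² = (3×10⁸)² = 9×10¹⁶ m²/s²
m = 1.251×10¹⁷ / 9×10¹⁶ = 1.390 kg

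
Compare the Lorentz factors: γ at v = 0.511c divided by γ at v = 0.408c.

γ₁ = 1/√(1 - 0.511²) = 1.163
γ₂ = 1/√(1 - 0.408²) = 1.095
γ₁/γ₂ = 1.163/1.095 = 1.062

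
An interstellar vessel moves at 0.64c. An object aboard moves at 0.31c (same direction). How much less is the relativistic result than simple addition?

Classical: u' + v = 0.31 + 0.64 = 0.95c
Relativistic: u = (0.31 + 0.64)/(1 + 0.1984) = 0.95/1.1984 = 0.7927c
Difference: 0.95 - 0.7927 = 0.1573c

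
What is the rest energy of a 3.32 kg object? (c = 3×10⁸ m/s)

c² = (3×10⁸)² = 9.000×10¹⁶ m²/s²
E₀ = mc² = 3.32 × 9.000×10¹⁶ = 2.988×10¹⁷ J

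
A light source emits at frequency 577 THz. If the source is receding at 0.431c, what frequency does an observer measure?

β = v/c = 0.431
(1-β)/(1+β) = 0.569/1.431 = 0.39762
Doppler factor = √(0.39762) = 0.63057
f_obs = 577 × 0.63057 = 363.8 THz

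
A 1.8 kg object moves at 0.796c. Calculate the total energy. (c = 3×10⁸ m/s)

γ = 1/√(1 - 0.796²) = 1.652
mc² = 1.8 × (3×10⁸)² = 1.620×10¹⁷ J
E = γmc² = 1.652 × 1.620×10¹⁷ = 2.676×10¹⁷ J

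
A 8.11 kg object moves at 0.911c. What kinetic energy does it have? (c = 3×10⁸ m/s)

γ = 1/√(1 - 0.911²) = 2.425
γ - 1 = 1.425
KE = (γ-1)mc² = 1.425 × 8.11 × (3×10⁸)² = 1.040×10¹⁸ J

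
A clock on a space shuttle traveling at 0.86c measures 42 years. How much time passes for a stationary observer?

Proper time Δt₀ = 42 years
γ = 1/√(1 - 0.86²) = 1.9597
Δt = γΔt₀ = 1.9597 × 42 = 82.31 years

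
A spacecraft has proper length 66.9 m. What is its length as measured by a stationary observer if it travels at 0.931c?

Proper length L₀ = 66.9 m
γ = 1/√(1 - 0.931²) = 2.740
L = L₀/γ = 66.9/2.740 = 24.42 m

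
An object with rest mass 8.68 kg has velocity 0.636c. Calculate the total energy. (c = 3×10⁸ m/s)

γ = 1/√(1 - 0.636²) = 1.296
mc² = 8.68 × (3×10⁸)² = 7.812×10¹⁷ J
E = γmc² = 1.296 × 7.812×10¹⁷ = 1.012×10¹⁸ J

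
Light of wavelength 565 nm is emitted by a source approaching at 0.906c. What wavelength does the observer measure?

β = 0.906
Wavelength Doppler factor = √(0.094/1.906) = √(0.04932) = 0.2221
λ_obs = 565 × 0.2221 = 125.5 nm (blueshift)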